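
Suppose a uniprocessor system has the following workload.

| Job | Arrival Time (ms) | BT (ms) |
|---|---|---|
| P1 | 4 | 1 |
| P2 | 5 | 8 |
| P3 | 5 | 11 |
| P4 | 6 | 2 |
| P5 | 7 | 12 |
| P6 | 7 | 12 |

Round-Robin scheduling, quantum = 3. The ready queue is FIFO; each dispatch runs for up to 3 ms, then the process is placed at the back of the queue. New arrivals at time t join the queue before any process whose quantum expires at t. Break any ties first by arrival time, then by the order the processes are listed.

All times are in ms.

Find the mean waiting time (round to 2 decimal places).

18.67

Schedule: | idle 0-4 | P1 4-5 | P2 5-8 | P3 8-11 | P4 11-13 | P5 13-16 | P6 16-19 | P2 19-22 | P3 22-25 | P5 25-28 | P6 28-31 | P2 31-33 | P3 33-36 | P5 36-39 | P6 39-42 | P3 42-44 | P5 44-47 | P6 47-50 |
Completion: P1=5  P2=33  P3=44  P4=13  P5=47  P6=50
Turnaround (C−A): P1=1  P2=28  P3=39  P4=7  P5=40  P6=43
Waiting times: P1=0, P2=20, P3=28, P4=5, P5=28, P6=31
Average waiting = (0+20+28+5+28+31) / 6 = 112/6 = 18.67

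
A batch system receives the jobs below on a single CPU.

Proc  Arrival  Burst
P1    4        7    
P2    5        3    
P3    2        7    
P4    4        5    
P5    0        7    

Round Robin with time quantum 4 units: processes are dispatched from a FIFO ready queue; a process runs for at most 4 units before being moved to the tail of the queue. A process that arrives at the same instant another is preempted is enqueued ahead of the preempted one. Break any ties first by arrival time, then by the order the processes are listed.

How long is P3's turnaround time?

Schedule: | P5 0-4 | P3 4-8 | P1 8-12 | P4 12-16 | P5 16-19 | P2 19-22 | P3 22-25 | P1 25-28 | P4 28-29 |
Completion: P1=28  P2=22  P3=25  P4=29  P5=19
Turnaround(P3) = completion − arrival = 25 − 2 = 23

23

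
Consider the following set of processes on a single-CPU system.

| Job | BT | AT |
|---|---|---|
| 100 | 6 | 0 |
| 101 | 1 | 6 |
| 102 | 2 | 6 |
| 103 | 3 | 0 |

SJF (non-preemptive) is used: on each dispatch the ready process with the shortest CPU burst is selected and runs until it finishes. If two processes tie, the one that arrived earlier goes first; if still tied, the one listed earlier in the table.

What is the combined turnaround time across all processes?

Gantt: | 103 0-3 | 100 3-9 | 101 9-10 | 102 10-12 |
Completion: 100=9  101=10  102=12  103=3
Turnaround = completion − arrival: 100=9, 101=4, 102=6, 103=3
Total turnaround = 9 + 4 + 6 + 3 = 22

22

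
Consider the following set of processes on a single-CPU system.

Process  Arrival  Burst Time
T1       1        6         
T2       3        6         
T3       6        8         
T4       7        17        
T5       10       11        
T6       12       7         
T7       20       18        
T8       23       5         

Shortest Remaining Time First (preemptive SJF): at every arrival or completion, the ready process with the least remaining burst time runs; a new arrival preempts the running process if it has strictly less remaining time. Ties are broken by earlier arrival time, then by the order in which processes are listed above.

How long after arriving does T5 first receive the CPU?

23

Schedule: | idle 0-1 | T1 1-7 | T2 7-13 | T6 13-20 | T3 20-28 | T8 28-33 | T5 33-44 | T4 44-61 | T7 61-79 |
Completion: T1=7  T2=13  T3=28  T4=61  T5=44  T6=20  T7=79  T8=33
Turnaround (C−A): T1=6  T2=10  T3=22  T4=54  T5=34  T6=8  T7=59  T8=10
Response(T5) = first start − arrival = 33 − 10 = 23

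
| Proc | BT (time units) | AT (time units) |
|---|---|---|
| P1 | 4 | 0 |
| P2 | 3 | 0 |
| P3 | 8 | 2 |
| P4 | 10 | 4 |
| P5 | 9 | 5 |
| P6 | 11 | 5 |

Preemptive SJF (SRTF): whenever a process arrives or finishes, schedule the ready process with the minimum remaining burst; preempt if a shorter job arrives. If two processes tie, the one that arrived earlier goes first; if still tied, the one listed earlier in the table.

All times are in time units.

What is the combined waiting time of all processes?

67

Timeline: | P2 0-3 | P1 3-7 | P3 7-15 | P5 15-24 | P4 24-34 | P6 34-45 |
Completion: P1=7  P2=3  P3=15  P4=34  P5=24  P6=45
Turnaround (C−A): P1=7  P2=3  P3=13  P4=30  P5=19  P6=40
Waiting = turnaround − burst: P1=3, P2=0, P3=5, P4=20, P5=10, P6=29
Total waiting = 3 + 0 + 5 + 20 + 10 + 29 = 67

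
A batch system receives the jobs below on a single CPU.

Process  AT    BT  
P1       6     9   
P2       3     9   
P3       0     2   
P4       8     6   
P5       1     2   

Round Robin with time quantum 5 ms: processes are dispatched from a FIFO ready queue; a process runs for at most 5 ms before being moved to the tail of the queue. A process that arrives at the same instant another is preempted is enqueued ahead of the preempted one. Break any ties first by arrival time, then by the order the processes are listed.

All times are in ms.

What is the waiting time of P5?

1

Gantt: | P3 0-2 | P5 2-4 | P2 4-9 | P1 9-14 | P4 14-19 | P2 19-23 | P1 23-27 | P4 27-28 |
Completion: P1=27  P2=23  P3=2  P4=28  P5=4
Turnaround (C−A): P1=21  P2=20  P3=2  P4=20  P5=3
Waiting(P5) = turnaround − burst = 3 − 2 = 1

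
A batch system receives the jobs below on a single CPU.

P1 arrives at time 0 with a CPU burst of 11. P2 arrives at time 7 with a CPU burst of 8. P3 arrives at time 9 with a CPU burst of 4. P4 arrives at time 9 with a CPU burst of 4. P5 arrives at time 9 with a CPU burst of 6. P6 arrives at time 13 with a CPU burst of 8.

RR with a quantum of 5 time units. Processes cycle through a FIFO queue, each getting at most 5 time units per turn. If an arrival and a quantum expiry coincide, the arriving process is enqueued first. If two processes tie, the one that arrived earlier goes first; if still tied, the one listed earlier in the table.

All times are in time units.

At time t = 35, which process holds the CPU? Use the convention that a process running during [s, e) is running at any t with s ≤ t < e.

P2

Schedule: | P1 0-10 | P2 10-15 | P3 15-19 | P4 19-23 | P5 23-28 | P1 28-29 | P6 29-34 | P2 34-37 | P5 37-38 | P6 38-41 |
Completion: P1=29  P2=37  P3=19  P4=23  P5=38  P6=41
Turnaround (C−A): P1=29  P2=30  P3=10  P4=14  P5=29  P6=28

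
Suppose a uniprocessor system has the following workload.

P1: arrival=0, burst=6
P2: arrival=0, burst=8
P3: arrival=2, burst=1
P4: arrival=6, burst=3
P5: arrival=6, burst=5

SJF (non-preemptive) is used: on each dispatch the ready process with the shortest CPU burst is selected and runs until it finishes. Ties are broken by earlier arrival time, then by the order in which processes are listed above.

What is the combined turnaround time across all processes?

Gantt: | P1 0-6 | P3 6-7 | P4 7-10 | P5 10-15 | P2 15-23 |
Completion: P1=6  P2=23  P3=7  P4=10  P5=15
Turnaround (C−A): P1=6  P2=23  P3=5  P4=4  P5=9
Turnaround = completion − arrival: P1=6, P2=23, P3=5, P4=4, P5=9
Total turnaround = 6 + 23 + 5 + 4 + 9 = 47

47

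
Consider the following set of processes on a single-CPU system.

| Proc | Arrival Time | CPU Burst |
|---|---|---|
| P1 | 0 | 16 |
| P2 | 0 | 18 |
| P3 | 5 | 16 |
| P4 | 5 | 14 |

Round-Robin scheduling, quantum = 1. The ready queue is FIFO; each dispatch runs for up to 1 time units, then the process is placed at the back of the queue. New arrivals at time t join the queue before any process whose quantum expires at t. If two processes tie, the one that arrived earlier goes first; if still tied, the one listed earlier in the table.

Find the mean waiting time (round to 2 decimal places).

Schedule: | P1 0-1 | P2 1-2 | P1 2-3 | P2 3-4 | P1 4-5 | P2 5-6 | P3 6-7 | P4 7-8 | P1 8-9 | P2 9-10 | P3 10-11 | P4 11-12 | P1 12-13 | P2 13-14 | P3 14-15 | P4 15-16 | P1 16-17 | P2 17-18 | P3 18-19 | P4 19-20 | P1 20-21 | P2 21-22 | P3 22-23 | P4 23-24 | P1 24-25 | P2 25-26 | P3 26-27 | P4 27-28 | P1 28-29 | P2 29-30 | P3 30-31 | P4 31-32 | P1 32-33 | P2 33-34 | P3 34-35 | P4 35-36 | P1 36-37 | P2 37-38 | P3 38-39 | P4 39-40 | P1 40-41 | P2 41-42 | P3 42-43 | P4 43-44 | P1 44-45 | P2 45-46 | P3 46-47 | P4 47-48 | P1 48-49 | P2 49-50 | P3 50-51 | P4 51-52 | P1 52-53 | P2 53-54 | P3 54-55 | P4 55-56 | P1 56-57 | P2 57-58 | P3 58-59 | P4 59-60 | P2 60-61 | P3 61-62 | P2 62-63 | P3 63-64 |
Completion: P1=57  P2=63  P3=64  P4=60
Turnaround (C−A): P1=57  P2=63  P3=59  P4=55
Waiting times: P1=41, P2=45, P3=43, P4=41
Average waiting = (41+45+43+41) / 4 = 170/4 = 42.50

42.50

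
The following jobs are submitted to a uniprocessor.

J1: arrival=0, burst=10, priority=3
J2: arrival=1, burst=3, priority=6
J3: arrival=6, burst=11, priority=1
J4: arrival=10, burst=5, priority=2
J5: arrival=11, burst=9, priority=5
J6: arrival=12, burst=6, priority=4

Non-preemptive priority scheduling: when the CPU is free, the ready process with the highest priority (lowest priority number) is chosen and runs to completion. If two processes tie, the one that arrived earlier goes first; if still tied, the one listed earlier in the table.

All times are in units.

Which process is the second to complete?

J3

Timeline: | J1 0-10 | J3 10-21 | J4 21-26 | J6 26-32 | J5 32-41 | J2 41-44 |
Completion: J1=10  J2=44  J3=21  J4=26  J5=41  J6=32
Turnaround (C−A): J1=10  J2=43  J3=15  J4=16  J5=30  J6=20
Finish order: J1 → J3 → J4 → J6 → J5 → J2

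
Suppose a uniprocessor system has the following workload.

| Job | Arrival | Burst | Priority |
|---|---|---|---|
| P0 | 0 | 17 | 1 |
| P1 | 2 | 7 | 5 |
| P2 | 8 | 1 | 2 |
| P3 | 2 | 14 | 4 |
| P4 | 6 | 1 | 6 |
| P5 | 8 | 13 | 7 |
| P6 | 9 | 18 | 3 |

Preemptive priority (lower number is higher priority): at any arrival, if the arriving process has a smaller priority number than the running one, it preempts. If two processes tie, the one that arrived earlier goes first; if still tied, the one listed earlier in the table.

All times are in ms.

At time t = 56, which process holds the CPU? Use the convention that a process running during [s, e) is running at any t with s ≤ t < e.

Gantt: | P0 0-17 | P2 17-18 | P6 18-36 | P3 36-50 | P1 50-57 | P4 57-58 | P5 58-71 |
Completion: P0=17  P1=57  P2=18  P3=50  P4=58  P5=71  P6=36
Turnaround (C−A): P0=17  P1=55  P2=10  P3=48  P4=52  P5=63  P6=27

P1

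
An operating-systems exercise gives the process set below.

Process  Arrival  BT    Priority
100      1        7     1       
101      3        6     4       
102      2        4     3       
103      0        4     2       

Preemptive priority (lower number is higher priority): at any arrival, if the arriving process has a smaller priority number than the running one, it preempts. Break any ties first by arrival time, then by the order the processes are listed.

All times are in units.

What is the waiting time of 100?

0

Timeline: | 103 0-1 | 100 1-8 | 103 8-11 | 102 11-15 | 101 15-21 |
Completion: 100=8  101=21  102=15  103=11
Turnaround (C−A): 100=7  101=18  102=13  103=11
Waiting(100) = turnaround − burst = 7 − 7 = 0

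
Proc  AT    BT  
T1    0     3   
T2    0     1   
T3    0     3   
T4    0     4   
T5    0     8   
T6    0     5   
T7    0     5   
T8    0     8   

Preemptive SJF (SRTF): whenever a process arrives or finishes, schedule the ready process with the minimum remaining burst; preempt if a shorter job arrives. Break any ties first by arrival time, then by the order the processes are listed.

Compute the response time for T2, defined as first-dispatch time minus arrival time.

0

Gantt: | T2 0-1 | T1 1-4 | T3 4-7 | T4 7-11 | T6 11-16 | T7 16-21 | T5 21-29 | T8 29-37 |
Completion: T1=4  T2=1  T3=7  T4=11  T5=29  T6=16  T7=21  T8=37
Response(T2) = first start − arrival = 0 − 0 = 0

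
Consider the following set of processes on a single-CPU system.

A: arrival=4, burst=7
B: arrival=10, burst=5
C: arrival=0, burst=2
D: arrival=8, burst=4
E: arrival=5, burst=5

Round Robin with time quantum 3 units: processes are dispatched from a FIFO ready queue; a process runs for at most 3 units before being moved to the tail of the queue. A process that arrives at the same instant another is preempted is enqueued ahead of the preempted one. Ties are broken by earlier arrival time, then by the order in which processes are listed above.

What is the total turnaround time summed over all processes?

66

Gantt: | C 0-2 | idle 2-4 | A 4-7 | E 7-10 | A 10-13 | D 13-16 | B 16-19 | E 19-21 | A 21-22 | D 22-23 | B 23-25 |
Completion: A=22  B=25  C=2  D=23  E=21
Turnaround = completion − arrival: A=18, B=15, C=2, D=15, E=16
Total turnaround = 18 + 15 + 2 + 15 + 16 = 66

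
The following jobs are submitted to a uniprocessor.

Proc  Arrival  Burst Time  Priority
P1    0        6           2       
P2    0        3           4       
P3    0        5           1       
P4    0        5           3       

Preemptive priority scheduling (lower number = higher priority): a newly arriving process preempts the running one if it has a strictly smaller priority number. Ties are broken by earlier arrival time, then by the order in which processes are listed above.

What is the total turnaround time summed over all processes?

Schedule: | P3 0-5 | P1 5-11 | P4 11-16 | P2 16-19 |
Completion: P1=11  P2=19  P3=5  P4=16
Turnaround = completion − arrival: P1=11, P2=19, P3=5, P4=16
Total turnaround = 11 + 19 + 5 + 16 = 51

51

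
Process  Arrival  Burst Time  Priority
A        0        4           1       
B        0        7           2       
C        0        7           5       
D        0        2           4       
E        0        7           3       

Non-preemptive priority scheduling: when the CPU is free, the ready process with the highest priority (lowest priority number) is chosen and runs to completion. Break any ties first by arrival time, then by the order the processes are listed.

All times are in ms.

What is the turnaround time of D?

Timeline: | A 0-4 | B 4-11 | E 11-18 | D 18-20 | C 20-27 |
Completion: A=4  B=11  C=27  D=20  E=18
Turnaround(D) = completion − arrival = 20 − 0 = 20

20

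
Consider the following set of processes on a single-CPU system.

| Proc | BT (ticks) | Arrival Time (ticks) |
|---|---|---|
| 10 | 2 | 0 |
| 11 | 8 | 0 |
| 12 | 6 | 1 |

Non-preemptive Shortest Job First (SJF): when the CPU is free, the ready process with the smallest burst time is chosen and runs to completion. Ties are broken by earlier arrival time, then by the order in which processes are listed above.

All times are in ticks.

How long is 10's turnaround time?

Schedule: | 10 0-2 | 12 2-8 | 11 8-16 |
Completion: 10=2  11=16  12=8
Turnaround (C−A): 10=2  11=16  12=7
Turnaround(10) = completion − arrival = 2 − 0 = 2

2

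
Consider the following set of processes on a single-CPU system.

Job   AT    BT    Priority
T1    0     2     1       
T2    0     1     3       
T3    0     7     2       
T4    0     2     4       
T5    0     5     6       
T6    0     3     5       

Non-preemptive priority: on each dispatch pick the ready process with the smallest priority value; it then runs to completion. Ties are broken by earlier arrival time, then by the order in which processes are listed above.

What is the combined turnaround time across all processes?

68

Schedule: | T1 0-2 | T3 2-9 | T2 9-10 | T4 10-12 | T6 12-15 | T5 15-20 |
Completion: T1=2  T2=10  T3=9  T4=12  T5=20  T6=15
Turnaround = completion − arrival: T1=2, T2=10, T3=9, T4=12, T5=20, T6=15
Total turnaround = 2 + 10 + 9 + 12 + 20 + 15 = 68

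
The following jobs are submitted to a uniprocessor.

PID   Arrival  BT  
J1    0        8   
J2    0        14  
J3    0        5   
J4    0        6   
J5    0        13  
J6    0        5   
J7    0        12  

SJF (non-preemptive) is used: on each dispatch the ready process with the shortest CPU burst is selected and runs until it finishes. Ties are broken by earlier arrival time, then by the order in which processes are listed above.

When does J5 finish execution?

49

Schedule: | J3 0-5 | J6 5-10 | J4 10-16 | J1 16-24 | J7 24-36 | J5 36-49 | J2 49-63 |
Completion: J1=24  J2=63  J3=5  J4=16  J5=49  J6=10  J7=36
Turnaround (C−A): J1=24  J2=63  J3=5  J4=16  J5=49  J6=10  J7=36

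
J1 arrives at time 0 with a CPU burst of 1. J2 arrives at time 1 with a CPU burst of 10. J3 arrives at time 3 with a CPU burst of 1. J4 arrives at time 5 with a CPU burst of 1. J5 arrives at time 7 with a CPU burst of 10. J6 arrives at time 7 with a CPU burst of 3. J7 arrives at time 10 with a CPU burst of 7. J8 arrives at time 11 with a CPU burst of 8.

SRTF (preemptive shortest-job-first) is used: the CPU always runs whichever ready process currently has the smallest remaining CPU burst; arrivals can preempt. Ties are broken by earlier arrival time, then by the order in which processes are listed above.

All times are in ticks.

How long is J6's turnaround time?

Schedule: | J1 0-1 | J2 1-3 | J3 3-4 | J2 4-5 | J4 5-6 | J2 6-7 | J6 7-10 | J2 10-16 | J7 16-23 | J8 23-31 | J5 31-41 |
Completion: J1=1  J2=16  J3=4  J4=6  J5=41  J6=10  J7=23  J8=31
Turnaround (C−A): J1=1  J2=15  J3=1  J4=1  J5=34  J6=3  J7=13  J8=20
Turnaround(J6) = completion − arrival = 10 − 7 = 3

3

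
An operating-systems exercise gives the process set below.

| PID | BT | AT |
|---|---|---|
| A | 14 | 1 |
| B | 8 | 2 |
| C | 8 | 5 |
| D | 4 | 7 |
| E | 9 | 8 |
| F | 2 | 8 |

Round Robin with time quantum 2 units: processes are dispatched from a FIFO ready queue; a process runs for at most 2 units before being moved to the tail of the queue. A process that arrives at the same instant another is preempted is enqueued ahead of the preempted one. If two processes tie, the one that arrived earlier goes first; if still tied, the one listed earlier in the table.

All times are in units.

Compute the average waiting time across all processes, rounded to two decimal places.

21.83

Timeline: | idle 0-1 | A 1-3 | B 3-5 | A 5-7 | C 7-9 | B 9-11 | D 11-13 | A 13-15 | E 15-17 | F 17-19 | C 19-21 | B 21-23 | D 23-25 | A 25-27 | E 27-29 | C 29-31 | B 31-33 | A 33-35 | E 35-37 | C 37-39 | A 39-41 | E 41-43 | A 43-45 | E 45-46 |
Completion: A=45  B=33  C=39  D=25  E=46  F=19
Waiting times: A=30, B=23, C=26, D=14, E=29, F=9
Average waiting = (30+23+26+14+29+9) / 6 = 131/6 = 21.83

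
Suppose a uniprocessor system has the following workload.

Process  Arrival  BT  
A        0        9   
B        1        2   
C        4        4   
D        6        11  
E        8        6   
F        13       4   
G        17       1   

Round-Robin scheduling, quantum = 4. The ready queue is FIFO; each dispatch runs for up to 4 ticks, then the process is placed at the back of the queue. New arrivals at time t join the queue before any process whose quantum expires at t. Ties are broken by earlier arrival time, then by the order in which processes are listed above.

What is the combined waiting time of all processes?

82

Schedule: | A 0-4 | B 4-6 | C 6-10 | A 10-14 | D 14-18 | E 18-22 | F 22-26 | A 26-27 | G 27-28 | D 28-32 | E 32-34 | D 34-37 |
Completion: A=27  B=6  C=10  D=37  E=34  F=26  G=28
Turnaround (C−A): A=27  B=5  C=6  D=31  E=26  F=13  G=11
Waiting = turnaround − burst: A=18, B=3, C=2, D=20, E=20, F=9, G=10
Total waiting = 18 + 3 + 2 + 20 + 20 + 9 + 10 = 82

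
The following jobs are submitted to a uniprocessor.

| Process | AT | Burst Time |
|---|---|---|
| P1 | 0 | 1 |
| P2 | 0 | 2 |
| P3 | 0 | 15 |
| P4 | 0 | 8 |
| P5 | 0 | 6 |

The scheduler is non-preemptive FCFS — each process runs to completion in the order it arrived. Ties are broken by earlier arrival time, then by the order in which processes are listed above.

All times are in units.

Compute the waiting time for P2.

1

Timeline: | P1 0-1 | P2 1-3 | P3 3-18 | P4 18-26 | P5 26-32 |
Completion: P1=1  P2=3  P3=18  P4=26  P5=32
Turnaround (C−A): P1=1  P2=3  P3=18  P4=26  P5=32
Waiting(P2) = turnaround − burst = 3 − 2 = 1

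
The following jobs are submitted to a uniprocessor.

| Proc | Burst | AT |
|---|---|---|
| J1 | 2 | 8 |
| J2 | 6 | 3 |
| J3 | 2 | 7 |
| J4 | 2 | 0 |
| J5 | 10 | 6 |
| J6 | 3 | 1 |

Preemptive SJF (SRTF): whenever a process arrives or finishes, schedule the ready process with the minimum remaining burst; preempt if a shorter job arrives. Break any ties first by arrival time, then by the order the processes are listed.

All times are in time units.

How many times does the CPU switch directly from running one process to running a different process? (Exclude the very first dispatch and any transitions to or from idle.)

6

Timeline: | J4 0-2 | J6 2-5 | J2 5-7 | J3 7-9 | J1 9-11 | J2 11-15 | J5 15-25 |
Completion: J1=11  J2=15  J3=9  J4=2  J5=25  J6=5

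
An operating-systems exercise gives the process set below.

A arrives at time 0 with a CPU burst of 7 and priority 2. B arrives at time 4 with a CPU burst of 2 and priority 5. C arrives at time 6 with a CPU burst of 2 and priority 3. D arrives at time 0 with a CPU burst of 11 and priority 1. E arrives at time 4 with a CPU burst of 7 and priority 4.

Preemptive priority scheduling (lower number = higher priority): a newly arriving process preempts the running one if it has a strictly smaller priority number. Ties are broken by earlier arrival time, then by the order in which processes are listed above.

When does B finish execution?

Schedule: | D 0-11 | A 11-18 | C 18-20 | E 20-27 | B 27-29 |
Completion: A=18  B=29  C=20  D=11  E=27
Turnaround (C−A): A=18  B=25  C=14  D=11  E=23

29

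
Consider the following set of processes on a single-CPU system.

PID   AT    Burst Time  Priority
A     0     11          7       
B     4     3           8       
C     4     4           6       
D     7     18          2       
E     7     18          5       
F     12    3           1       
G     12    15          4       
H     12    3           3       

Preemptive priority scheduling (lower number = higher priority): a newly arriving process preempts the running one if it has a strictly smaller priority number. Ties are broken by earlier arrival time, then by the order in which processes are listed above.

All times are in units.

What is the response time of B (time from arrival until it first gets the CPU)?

Timeline: | A 0-4 | C 4-7 | D 7-12 | F 12-15 | D 15-28 | H 28-31 | G 31-46 | E 46-64 | C 64-65 | A 65-72 | B 72-75 |
Completion: A=72  B=75  C=65  D=28  E=64  F=15  G=46  H=31
Response(B) = first start − arrival = 72 − 4 = 68

68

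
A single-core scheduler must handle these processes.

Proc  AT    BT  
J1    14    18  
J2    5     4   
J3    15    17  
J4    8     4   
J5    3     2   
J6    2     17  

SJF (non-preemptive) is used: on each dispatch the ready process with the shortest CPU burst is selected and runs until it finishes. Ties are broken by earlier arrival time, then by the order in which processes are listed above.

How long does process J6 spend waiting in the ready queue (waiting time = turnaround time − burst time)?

Schedule: | idle 0-2 | J6 2-19 | J5 19-21 | J2 21-25 | J4 25-29 | J3 29-46 | J1 46-64 |
Completion: J1=64  J2=25  J3=46  J4=29  J5=21  J6=19
Turnaround (C−A): J1=50  J2=20  J3=31  J4=21  J5=18  J6=17
Waiting(J6) = turnaround − burst = 17 − 17 = 0

0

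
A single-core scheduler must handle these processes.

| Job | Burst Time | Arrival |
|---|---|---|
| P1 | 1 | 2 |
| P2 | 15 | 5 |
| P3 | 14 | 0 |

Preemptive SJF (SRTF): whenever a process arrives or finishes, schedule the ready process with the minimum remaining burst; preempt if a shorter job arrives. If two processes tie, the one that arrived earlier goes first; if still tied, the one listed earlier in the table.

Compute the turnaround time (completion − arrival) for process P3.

Schedule: | P3 0-2 | P1 2-3 | P3 3-15 | P2 15-30 |
Completion: P1=3  P2=30  P3=15
Turnaround(P3) = completion − arrival = 15 − 0 = 15

15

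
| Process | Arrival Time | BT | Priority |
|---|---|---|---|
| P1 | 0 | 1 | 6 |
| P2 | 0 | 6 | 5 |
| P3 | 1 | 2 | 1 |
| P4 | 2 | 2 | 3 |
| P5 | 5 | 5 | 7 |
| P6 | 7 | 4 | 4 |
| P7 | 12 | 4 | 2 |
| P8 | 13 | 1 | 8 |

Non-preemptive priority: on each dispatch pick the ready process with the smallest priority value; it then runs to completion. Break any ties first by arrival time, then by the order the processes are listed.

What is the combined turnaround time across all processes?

Timeline: | P2 0-6 | P3 6-8 | P4 8-10 | P6 10-14 | P7 14-18 | P1 18-19 | P5 19-24 | P8 24-25 |
Completion: P1=19  P2=6  P3=8  P4=10  P5=24  P6=14  P7=18  P8=25
Turnaround (C−A): P1=19  P2=6  P3=7  P4=8  P5=19  P6=7  P7=6  P8=12
Turnaround = completion − arrival: P1=19, P2=6, P3=7, P4=8, P5=19, P6=7, P7=6, P8=12
Total turnaround = 19 + 6 + 7 + 8 + 19 + 7 + 6 + 12 = 84

84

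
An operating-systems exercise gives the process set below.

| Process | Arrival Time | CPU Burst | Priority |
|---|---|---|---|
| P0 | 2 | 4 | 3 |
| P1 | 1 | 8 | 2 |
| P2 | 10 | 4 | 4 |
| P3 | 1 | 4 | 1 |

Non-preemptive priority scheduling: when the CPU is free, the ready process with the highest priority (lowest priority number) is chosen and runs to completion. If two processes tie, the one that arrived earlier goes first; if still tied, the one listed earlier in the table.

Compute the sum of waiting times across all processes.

22

Timeline: | idle 0-1 | P3 1-5 | P1 5-13 | P0 13-17 | P2 17-21 |
Completion: P0=17  P1=13  P2=21  P3=5
Turnaround (C−A): P0=15  P1=12  P2=11  P3=4
Waiting = turnaround − burst: P0=11, P1=4, P2=7, P3=0
Total waiting = 11 + 4 + 7 + 0 = 22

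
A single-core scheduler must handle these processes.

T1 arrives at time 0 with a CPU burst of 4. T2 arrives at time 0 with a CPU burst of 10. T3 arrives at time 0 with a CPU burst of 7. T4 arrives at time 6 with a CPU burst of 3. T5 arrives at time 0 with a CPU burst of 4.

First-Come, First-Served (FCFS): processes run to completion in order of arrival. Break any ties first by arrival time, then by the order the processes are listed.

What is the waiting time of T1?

Schedule: | T1 0-4 | T2 4-14 | T3 14-21 | T5 21-25 | T4 25-28 |
Completion: T1=4  T2=14  T3=21  T4=28  T5=25
Turnaround (C−A): T1=4  T2=14  T3=21  T4=22  T5=25
Waiting(T1) = turnaround − burst = 4 − 4 = 0

0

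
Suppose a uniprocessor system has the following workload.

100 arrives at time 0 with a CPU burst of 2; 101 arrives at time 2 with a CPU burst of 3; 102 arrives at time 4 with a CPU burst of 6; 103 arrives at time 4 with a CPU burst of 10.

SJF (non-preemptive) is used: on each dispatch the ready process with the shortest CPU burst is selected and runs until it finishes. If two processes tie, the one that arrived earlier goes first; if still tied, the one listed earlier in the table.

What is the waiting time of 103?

7

Schedule: | 100 0-2 | 101 2-5 | 102 5-11 | 103 11-21 |
Completion: 100=2  101=5  102=11  103=21
Turnaround (C−A): 100=2  101=3  102=7  103=17
Waiting(103) = turnaround − burst = 17 − 10 = 7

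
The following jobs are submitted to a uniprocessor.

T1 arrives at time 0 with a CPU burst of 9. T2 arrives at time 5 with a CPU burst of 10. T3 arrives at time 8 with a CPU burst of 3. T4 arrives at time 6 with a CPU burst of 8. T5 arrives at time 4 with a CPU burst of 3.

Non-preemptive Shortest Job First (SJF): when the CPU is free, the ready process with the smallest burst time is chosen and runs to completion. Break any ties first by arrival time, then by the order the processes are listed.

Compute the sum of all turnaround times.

Gantt: | T1 0-9 | T5 9-12 | T3 12-15 | T4 15-23 | T2 23-33 |
Completion: T1=9  T2=33  T3=15  T4=23  T5=12
Turnaround (C−A): T1=9  T2=28  T3=7  T4=17  T5=8
Turnaround = completion − arrival: T1=9, T2=28, T3=7, T4=17, T5=8
Total turnaround = 9 + 28 + 7 + 17 + 8 = 69

69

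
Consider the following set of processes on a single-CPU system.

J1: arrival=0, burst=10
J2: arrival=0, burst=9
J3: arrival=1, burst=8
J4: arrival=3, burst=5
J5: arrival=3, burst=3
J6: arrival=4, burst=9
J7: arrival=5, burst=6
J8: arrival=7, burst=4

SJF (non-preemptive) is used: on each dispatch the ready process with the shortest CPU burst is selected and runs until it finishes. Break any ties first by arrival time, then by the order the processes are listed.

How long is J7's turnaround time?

Timeline: | J2 0-9 | J5 9-12 | J8 12-16 | J4 16-21 | J7 21-27 | J3 27-35 | J6 35-44 | J1 44-54 |
Completion: J1=54  J2=9  J3=35  J4=21  J5=12  J6=44  J7=27  J8=16
Turnaround (C−A): J1=54  J2=9  J3=34  J4=18  J5=9  J6=40  J7=22  J8=9
Turnaround(J7) = completion − arrival = 27 − 5 = 22

22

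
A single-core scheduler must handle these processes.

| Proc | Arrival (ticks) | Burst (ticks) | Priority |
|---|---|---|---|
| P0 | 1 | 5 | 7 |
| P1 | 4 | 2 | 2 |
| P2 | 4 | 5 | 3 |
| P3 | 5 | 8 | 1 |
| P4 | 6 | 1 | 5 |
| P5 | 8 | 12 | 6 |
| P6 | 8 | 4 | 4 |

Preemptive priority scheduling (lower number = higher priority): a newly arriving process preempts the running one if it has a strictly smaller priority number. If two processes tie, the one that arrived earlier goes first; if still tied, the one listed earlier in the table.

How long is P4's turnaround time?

Gantt: | idle 0-1 | P0 1-4 | P1 4-5 | P3 5-13 | P1 13-14 | P2 14-19 | P6 19-23 | P4 23-24 | P5 24-36 | P0 36-38 |
Completion: P0=38  P1=14  P2=19  P3=13  P4=24  P5=36  P6=23
Turnaround (C−A): P0=37  P1=10  P2=15  P3=8  P4=18  P5=28  P6=15
Turnaround(P4) = completion − arrival = 24 − 6 = 18

18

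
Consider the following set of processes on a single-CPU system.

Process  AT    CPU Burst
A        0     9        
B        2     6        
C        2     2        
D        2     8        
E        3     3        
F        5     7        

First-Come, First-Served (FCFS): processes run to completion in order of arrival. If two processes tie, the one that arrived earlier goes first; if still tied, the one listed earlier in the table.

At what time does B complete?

Gantt: | A 0-9 | B 9-15 | C 15-17 | D 17-25 | E 25-28 | F 28-35 |
Completion: A=9  B=15  C=17  D=25  E=28  F=35
Turnaround (C−A): A=9  B=13  C=15  D=23  E=25  F=30

15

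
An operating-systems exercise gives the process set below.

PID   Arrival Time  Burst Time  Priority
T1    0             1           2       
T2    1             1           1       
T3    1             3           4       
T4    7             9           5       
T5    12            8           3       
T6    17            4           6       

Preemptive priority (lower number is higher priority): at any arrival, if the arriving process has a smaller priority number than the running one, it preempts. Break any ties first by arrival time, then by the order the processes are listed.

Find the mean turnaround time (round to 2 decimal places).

Gantt: | T1 0-1 | T2 1-2 | T3 2-5 | idle 5-7 | T4 7-12 | T5 12-20 | T4 20-24 | T6 24-28 |
Completion: T1=1  T2=2  T3=5  T4=24  T5=20  T6=28
Turnaround (C−A): T1=1  T2=1  T3=4  T4=17  T5=8  T6=11
Turnaround times: T1=1, T2=1, T3=4, T4=17, T5=8, T6=11
Average turnaround = (1+1+4+17+8+11) / 6 = 42/6 = 7.00

7.00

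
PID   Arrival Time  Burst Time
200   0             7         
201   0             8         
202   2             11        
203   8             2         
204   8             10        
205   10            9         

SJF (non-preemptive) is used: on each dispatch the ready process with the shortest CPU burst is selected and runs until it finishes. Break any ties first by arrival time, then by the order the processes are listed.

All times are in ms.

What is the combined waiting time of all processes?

73

Gantt: | 200 0-7 | 201 7-15 | 203 15-17 | 205 17-26 | 204 26-36 | 202 36-47 |
Completion: 200=7  201=15  202=47  203=17  204=36  205=26
Waiting = turnaround − burst: 200=0, 201=7, 202=34, 203=7, 204=18, 205=7
Total waiting = 0 + 7 + 34 + 7 + 18 + 7 = 73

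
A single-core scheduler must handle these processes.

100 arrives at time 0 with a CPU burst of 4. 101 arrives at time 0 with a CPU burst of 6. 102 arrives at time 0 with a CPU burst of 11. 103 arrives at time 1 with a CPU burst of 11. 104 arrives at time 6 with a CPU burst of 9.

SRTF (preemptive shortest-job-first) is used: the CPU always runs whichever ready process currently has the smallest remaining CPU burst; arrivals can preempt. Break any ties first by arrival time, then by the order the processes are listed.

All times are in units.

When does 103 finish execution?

Timeline: | 100 0-4 | 101 4-10 | 104 10-19 | 102 19-30 | 103 30-41 |
Completion: 100=4  101=10  102=30  103=41  104=19
Turnaround (C−A): 100=4  101=10  102=30  103=40  104=13

41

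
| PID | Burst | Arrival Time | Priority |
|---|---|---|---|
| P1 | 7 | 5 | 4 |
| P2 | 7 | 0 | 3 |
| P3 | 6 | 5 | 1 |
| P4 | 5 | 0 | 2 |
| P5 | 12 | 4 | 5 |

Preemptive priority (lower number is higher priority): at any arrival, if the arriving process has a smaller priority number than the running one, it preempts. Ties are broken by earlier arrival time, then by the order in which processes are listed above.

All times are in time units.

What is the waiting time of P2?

Schedule: | P4 0-5 | P3 5-11 | P2 11-18 | P1 18-25 | P5 25-37 |
Completion: P1=25  P2=18  P3=11  P4=5  P5=37
Turnaround (C−A): P1=20  P2=18  P3=6  P4=5  P5=33
Waiting(P2) = turnaround − burst = 18 − 7 = 11

11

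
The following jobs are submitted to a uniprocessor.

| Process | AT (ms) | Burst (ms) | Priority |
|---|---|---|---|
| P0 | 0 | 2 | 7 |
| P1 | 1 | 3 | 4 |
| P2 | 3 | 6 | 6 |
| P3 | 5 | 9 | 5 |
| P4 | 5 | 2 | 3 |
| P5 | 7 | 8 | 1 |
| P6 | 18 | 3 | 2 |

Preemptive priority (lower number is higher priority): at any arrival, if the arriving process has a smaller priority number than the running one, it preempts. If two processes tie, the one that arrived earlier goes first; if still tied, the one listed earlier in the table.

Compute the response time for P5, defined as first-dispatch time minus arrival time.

0

Schedule: | P0 0-1 | P1 1-4 | P2 4-5 | P4 5-7 | P5 7-15 | P3 15-18 | P6 18-21 | P3 21-27 | P2 27-32 | P0 32-33 |
Completion: P0=33  P1=4  P2=32  P3=27  P4=7  P5=15  P6=21
Turnaround (C−A): P0=33  P1=3  P2=29  P3=22  P4=2  P5=8  P6=3
Response(P5) = first start − arrival = 7 − 7 = 0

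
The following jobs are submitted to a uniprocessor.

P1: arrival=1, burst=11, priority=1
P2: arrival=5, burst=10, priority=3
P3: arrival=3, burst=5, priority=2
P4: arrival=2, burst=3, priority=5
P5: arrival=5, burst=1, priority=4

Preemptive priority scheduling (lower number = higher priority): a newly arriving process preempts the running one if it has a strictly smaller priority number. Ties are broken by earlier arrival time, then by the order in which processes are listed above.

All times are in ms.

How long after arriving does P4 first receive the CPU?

26

Gantt: | idle 0-1 | P1 1-12 | P3 12-17 | P2 17-27 | P5 27-28 | P4 28-31 |
Completion: P1=12  P2=27  P3=17  P4=31  P5=28
Turnaround (C−A): P1=11  P2=22  P3=14  P4=29  P5=23
Response(P4) = first start − arrival = 28 − 2 = 26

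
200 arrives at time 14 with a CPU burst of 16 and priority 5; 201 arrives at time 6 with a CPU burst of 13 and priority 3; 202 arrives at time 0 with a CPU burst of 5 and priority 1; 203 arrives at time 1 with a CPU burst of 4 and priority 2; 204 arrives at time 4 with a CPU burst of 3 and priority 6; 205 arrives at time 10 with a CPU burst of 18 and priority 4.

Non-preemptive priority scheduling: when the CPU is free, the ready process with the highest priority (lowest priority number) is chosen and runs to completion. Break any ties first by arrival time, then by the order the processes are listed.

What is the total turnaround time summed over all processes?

Timeline: | 202 0-5 | 203 5-9 | 201 9-22 | 205 22-40 | 200 40-56 | 204 56-59 |
Completion: 200=56  201=22  202=5  203=9  204=59  205=40
Turnaround = completion − arrival: 200=42, 201=16, 202=5, 203=8, 204=55, 205=30
Total turnaround = 42 + 16 + 5 + 8 + 55 + 30 = 156

156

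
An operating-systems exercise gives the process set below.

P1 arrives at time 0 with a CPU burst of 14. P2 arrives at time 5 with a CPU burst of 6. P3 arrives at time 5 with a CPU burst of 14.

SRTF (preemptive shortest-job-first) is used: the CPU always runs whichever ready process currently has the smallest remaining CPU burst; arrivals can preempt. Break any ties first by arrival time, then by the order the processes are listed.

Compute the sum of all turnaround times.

Schedule: | P1 0-5 | P2 5-11 | P1 11-20 | P3 20-34 |
Completion: P1=20  P2=11  P3=34
Turnaround (C−A): P1=20  P2=6  P3=29
Turnaround = completion − arrival: P1=20, P2=6, P3=29
Total turnaround = 20 + 6 + 29 = 55

55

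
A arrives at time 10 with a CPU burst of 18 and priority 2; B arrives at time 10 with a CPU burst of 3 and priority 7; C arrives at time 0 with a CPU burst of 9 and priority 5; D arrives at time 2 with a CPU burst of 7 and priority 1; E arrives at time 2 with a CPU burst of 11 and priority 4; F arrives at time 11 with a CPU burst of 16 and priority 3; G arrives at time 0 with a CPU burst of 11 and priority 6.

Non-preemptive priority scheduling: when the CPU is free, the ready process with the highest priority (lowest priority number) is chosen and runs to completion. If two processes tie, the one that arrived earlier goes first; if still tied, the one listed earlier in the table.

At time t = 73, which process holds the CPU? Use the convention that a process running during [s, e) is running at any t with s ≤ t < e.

B

Timeline: | C 0-9 | D 9-16 | A 16-34 | F 34-50 | E 50-61 | G 61-72 | B 72-75 |
Completion: A=34  B=75  C=9  D=16  E=61  F=50  G=72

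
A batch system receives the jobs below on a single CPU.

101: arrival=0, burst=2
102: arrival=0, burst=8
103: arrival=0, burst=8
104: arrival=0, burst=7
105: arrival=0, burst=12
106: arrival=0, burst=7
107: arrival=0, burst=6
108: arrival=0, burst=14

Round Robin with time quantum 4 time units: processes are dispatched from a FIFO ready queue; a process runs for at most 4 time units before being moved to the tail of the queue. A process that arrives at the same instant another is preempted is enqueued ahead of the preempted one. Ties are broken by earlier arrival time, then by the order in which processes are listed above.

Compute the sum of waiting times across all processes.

Timeline: | 101 0-2 | 102 2-6 | 103 6-10 | 104 10-14 | 105 14-18 | 106 18-22 | 107 22-26 | 108 26-30 | 102 30-34 | 103 34-38 | 104 38-41 | 105 41-45 | 106 45-48 | 107 48-50 | 108 50-54 | 105 54-58 | 108 58-64 |
Completion: 101=2  102=34  103=38  104=41  105=58  106=48  107=50  108=64
Turnaround (C−A): 101=2  102=34  103=38  104=41  105=58  106=48  107=50  108=64
Waiting = turnaround − burst: 101=0, 102=26, 103=30, 104=34, 105=46, 106=41, 107=44, 108=50
Total waiting = 0 + 26 + 30 + 34 + 46 + 41 + 44 + 50 = 271

271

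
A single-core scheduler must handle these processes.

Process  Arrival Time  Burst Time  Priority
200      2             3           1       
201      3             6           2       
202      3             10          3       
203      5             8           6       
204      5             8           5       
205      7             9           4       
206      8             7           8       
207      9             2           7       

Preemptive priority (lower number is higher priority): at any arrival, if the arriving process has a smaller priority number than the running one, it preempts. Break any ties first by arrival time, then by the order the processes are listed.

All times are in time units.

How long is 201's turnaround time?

Timeline: | idle 0-2 | 200 2-5 | 201 5-11 | 202 11-21 | 205 21-30 | 204 30-38 | 203 38-46 | 207 46-48 | 206 48-55 |
Completion: 200=5  201=11  202=21  203=46  204=38  205=30  206=55  207=48
Turnaround (C−A): 200=3  201=8  202=18  203=41  204=33  205=23  206=47  207=39
Turnaround(201) = completion − arrival = 11 − 3 = 8

8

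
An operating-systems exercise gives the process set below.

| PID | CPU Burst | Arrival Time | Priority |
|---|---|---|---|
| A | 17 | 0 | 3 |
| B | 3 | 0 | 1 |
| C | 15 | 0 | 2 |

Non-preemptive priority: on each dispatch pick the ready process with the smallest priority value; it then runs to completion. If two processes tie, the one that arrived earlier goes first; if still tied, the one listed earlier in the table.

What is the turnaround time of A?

Gantt: | B 0-3 | C 3-18 | A 18-35 |
Completion: A=35  B=3  C=18
Turnaround(A) = completion − arrival = 35 − 0 = 35

35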